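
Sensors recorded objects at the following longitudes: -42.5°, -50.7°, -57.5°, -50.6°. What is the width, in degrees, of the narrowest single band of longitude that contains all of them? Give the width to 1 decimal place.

Sort the longitudes: -57.5°, -50.7°, -50.6°, -42.5°.
Eastward gaps between consecutive values (wrapping around): 6.8°, 0.1°, 8.1°, 345.0°.
Largest gap = 345.0° ⇒ minimal covering band is its complement: 360° − 345.0° = 15.0°.
Band runs from -57.5° eastward to -42.5°.

15.0°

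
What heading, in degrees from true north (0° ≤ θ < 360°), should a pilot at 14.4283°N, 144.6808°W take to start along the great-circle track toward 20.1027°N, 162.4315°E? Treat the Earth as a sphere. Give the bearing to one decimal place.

284.4°

Δλ = 162.4315 − -144.6808 = 307.1123°; wrapped into (−180°, 180°]: -52.8877°.
θ = atan2( sin Δλ · cos φ₂ , cos φ₁ · sin φ₂ − sin φ₁ · cos φ₂ · cos Δλ )
  = atan2(-0.74887, 0.19168) = -75.643° → normalised to [0°, 360°): 284.357°.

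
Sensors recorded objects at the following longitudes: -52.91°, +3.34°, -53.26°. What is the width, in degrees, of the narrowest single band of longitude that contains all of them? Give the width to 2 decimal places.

Sort the longitudes: -53.26°, -52.91°, +3.34°.
Eastward gaps between consecutive values (wrapping around): 0.35°, 56.25°, 303.40°.
Largest gap = 303.40° ⇒ minimal covering band is its complement: 360° − 303.40° = 56.60°.
Band runs from -53.26° eastward to +3.34°.

56.60°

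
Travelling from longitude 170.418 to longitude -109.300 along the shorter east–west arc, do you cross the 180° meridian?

Naïve |-109.300 − 170.418| = 279.718° > 180°, so the shorter arc goes the other way round — across 180°.
Signed shortest Δλ = ((-109.300 − 170.418 + 180) mod 360) − 180 = 80.282°.
Going east by 80.282° from +170.418° passes through 180° before reaching -109.300°.

Yes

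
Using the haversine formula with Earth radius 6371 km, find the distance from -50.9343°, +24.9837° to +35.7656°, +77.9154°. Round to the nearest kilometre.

Δλ = 77.9154 − 24.9837 = 52.9317°.
Δφ = 35.7656 − -50.9343 = 86.6999°.
a = sin²(Δφ/2) + cos φ₁ · cos φ₂ · sin²(Δλ/2) = 0.572782.
c = 2·atan2(√a, √(1−a)) = 1.71688 rad → d = 6371·c ≈ 10938.24 km.

10938 km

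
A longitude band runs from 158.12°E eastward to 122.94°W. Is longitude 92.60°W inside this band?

No

Band width going east from +158.12° to -122.94°: ((-122.94 − 158.12) mod 360) = 78.94°.
Offset of -92.60° east of the west edge: ((-92.60 − 158.12) mod 360) = 109.28°.
109.28° > 78.94° ⇒ outside.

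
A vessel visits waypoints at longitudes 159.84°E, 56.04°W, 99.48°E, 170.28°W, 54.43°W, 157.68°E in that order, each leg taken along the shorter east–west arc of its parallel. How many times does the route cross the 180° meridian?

Leg 1: +159.84° → -56.04°, shortest Δλ = 144.12° (east) — crosses 180°.
Leg 2: -56.04° → +99.48°, shortest Δλ = 155.52° (east) — does not cross 180°.
Leg 3: +99.48° → -170.28°, shortest Δλ = 90.24° (east) — crosses 180°.
Leg 4: -170.28° → -54.43°, shortest Δλ = 115.85° (east) — does not cross 180°.
Leg 5: -54.43° → +157.68°, shortest Δλ = -147.89° (west) — crosses 180°.
Total crossings: 3.

3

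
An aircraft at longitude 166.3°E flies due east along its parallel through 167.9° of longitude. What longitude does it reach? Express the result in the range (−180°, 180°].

Start at +166.3°; shift +167.9° → +334.2°.
+334.2° lies outside (−180°, 180°]; subtract 360° → -25.8°.

25.8°W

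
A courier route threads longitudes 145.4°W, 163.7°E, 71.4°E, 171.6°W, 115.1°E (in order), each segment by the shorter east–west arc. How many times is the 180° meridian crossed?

Leg 1: -145.4° → +163.7°, shortest Δλ = -50.9° (west) — crosses 180°.
Leg 2: +163.7° → +71.4°, shortest Δλ = -92.3° (west) — does not cross 180°.
Leg 3: +71.4° → -171.6°, shortest Δλ = 117.0° (east) — crosses 180°.
Leg 4: -171.6° → +115.1°, shortest Δλ = -73.3° (west) — crosses 180°.
Total crossings: 3.

3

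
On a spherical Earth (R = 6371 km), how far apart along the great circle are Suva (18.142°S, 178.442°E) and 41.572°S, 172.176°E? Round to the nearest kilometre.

2673 km

Δλ = 172.176 − 178.442 = -6.266°.
Δφ = -41.572 − -18.142 = -23.430°.
a = sin²(Δφ/2) + cos φ₁ · cos φ₂ · sin²(Δλ/2) = 0.043350.
c = 2·atan2(√a, √(1−a)) = 0.41948 rad → d = 6371·c ≈ 2672.53 km.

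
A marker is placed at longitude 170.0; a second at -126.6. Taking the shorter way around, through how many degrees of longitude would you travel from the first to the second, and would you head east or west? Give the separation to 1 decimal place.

63.4° east

Raw difference: -126.6 − 170.0 = -296.6°.
Normalise into (−180°, 180°]: -296.6° + 360° = 63.4°.
Positive ⇒ the second point lies to the east; separation 63.4°.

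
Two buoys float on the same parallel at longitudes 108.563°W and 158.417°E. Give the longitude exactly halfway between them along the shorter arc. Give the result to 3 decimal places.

155.073°W

Signed shortest Δλ from -108.563° to +158.417° is -93.020°.
Midpoint longitude = -108.563° + (-93.020°)/2 = -108.563° − 46.510° = -155.073°.
(The naïve average (-108.563 + +158.417)/2 = 24.927° is on the wrong side of the globe.)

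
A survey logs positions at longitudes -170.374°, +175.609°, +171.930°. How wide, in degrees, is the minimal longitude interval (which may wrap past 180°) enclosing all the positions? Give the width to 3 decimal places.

Sort the longitudes: -170.374°, +171.930°, +175.609°.
Eastward gaps between consecutive values (wrapping around): 342.304°, 3.679°, 14.017°.
Largest gap = 342.304° ⇒ minimal covering band is its complement: 360° − 342.304° = 17.696°.
Band runs from +171.930° eastward to -170.374°, crossing the antimeridian.

17.696°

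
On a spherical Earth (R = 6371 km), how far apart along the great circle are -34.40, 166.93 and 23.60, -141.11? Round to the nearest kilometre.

8465 km

Δλ = -141.11 − 166.93 = -308.04°; wrapped into (−180°, 180°]: 51.96°.
Δφ = 23.60 − -34.40 = 58.00°.
a = sin²(Δφ/2) + cos φ₁ · cos φ₂ · sin²(Δλ/2) = 0.380132.
c = 2·atan2(√a, √(1−a)) = 1.32870 rad → d = 6371·c ≈ 8465.17 km.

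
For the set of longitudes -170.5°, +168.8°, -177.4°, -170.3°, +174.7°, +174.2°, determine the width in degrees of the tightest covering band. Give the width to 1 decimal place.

Sort the longitudes: -177.4°, -170.5°, -170.3°, +168.8°, +174.2°, +174.7°.
Eastward gaps between consecutive values (wrapping around): 6.9°, 0.2°, 339.1°, 5.4°, 0.5°, 7.9°.
Largest gap = 339.1° ⇒ minimal covering band is its complement: 360° − 339.1° = 20.9°.
Band runs from +168.8° eastward to -170.3°, crossing the antimeridian.

20.9°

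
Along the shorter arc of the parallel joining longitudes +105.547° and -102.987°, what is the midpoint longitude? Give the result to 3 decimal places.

-178.720°

Signed shortest Δλ from +105.547° to -102.987° is +151.466°.
Midpoint longitude = +105.547° + (+151.466°)/2 = +105.547° + 75.733° = +181.280°.
Normalise into (−180°, 180°]: -178.720°.
(The naïve average (+105.547 + -102.987)/2 = 1.28° is on the wrong side of the globe.)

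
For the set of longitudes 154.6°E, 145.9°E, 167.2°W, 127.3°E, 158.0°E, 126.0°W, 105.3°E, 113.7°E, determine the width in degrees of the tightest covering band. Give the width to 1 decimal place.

128.7°

Sort the longitudes: -167.2°, -126.0°, +105.3°, +113.7°, +127.3°, +145.9°, +154.6°, +158.0°.
Eastward gaps between consecutive values (wrapping around): 41.2°, 231.3°, 8.4°, 13.6°, 18.6°, 8.7°, 3.4°, 34.8°.
Largest gap = 231.3° ⇒ minimal covering band is its complement: 360° − 231.3° = 128.7°.
Band runs from +105.3° eastward to -126.0°, crossing the antimeridian.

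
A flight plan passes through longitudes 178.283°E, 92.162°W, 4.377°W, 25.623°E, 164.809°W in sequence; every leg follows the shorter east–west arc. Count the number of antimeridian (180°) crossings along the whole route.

2

Leg 1: +178.283° → -92.162°, shortest Δλ = 89.555° (east) — crosses 180°.
Leg 2: -92.162° → -4.377°, shortest Δλ = 87.785° (east) — does not cross 180°.
Leg 3: -4.377° → +25.623°, shortest Δλ = 30.0° (east) — does not cross 180°.
Leg 4: +25.623° → -164.809°, shortest Δλ = 169.568° (east) — crosses 180°.
Total crossings: 2.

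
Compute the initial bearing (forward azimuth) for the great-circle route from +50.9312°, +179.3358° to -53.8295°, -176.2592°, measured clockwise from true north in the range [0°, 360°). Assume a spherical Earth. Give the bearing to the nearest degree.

177°

Δλ = -176.2592 − 179.3358 = -355.5950°; wrapped into (−180°, 180°]: 4.4050°.
θ = atan2( sin Δλ · cos φ₂ , cos φ₁ · sin φ₂ − sin φ₁ · cos φ₂ · cos Δλ )
  = atan2(0.04533, -0.96564) = 177.312° → normalised to [0°, 360°): 177.312°.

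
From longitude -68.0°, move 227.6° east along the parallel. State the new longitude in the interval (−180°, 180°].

+159.6°

Start at -68.0°; shift +227.6° → +159.6°.
+159.6° already lies in (−180°, 180°].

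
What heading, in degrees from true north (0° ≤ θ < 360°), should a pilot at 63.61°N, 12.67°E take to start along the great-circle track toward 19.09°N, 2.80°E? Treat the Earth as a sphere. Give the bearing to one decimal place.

193.2°

Δλ = 2.80 − 12.67 = -9.87°.
θ = atan2( sin Δλ · cos φ₂ , cos φ₁ · sin φ₂ − sin φ₁ · cos φ₂ · cos Δλ )
  = atan2(-0.16199, -0.68863) = -166.763° → normalised to [0°, 360°): 193.237°.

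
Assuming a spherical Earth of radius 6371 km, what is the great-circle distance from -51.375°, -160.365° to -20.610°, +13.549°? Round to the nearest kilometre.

Δλ = 13.549 − -160.365 = 173.914°.
Δφ = -20.610 − -51.375 = 30.765°.
a = sin²(Δφ/2) + cos φ₁ · cos φ₂ · sin²(Δλ/2) = 0.652986.
c = 2·atan2(√a, √(1−a)) = 1.88176 rad → d = 6371·c ≈ 11988.67 km.

11989 km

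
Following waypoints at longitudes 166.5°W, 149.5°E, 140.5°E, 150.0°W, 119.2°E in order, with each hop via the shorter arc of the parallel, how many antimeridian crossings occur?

3

Leg 1: -166.5° → +149.5°, shortest Δλ = -44.0° (west) — crosses 180°.
Leg 2: +149.5° → +140.5°, shortest Δλ = -9.0° (west) — does not cross 180°.
Leg 3: +140.5° → -150.0°, shortest Δλ = 69.5° (east) — crosses 180°.
Leg 4: -150.0° → +119.2°, shortest Δλ = -90.8° (west) — crosses 180°.
Total crossings: 3.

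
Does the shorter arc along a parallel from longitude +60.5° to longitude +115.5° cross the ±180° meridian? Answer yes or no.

Signed shortest Δλ = ((115.5 − 60.5 + 180) mod 360) − 180 = 55.0°.
Going east by 55.0° from +60.5° reaches +115.5° without touching 180°.

No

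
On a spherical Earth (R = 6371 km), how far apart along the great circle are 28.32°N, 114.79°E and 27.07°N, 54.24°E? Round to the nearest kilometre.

5898 km

Δλ = 54.24 − 114.79 = -60.55°.
Δφ = 27.07 − 28.32 = -1.25°.
a = sin²(Δφ/2) + cos φ₁ · cos φ₂ · sin²(Δλ/2) = 0.199355.
c = 2·atan2(√a, √(1−a)) = 0.92568 rad → d = 6371·c ≈ 5897.52 km.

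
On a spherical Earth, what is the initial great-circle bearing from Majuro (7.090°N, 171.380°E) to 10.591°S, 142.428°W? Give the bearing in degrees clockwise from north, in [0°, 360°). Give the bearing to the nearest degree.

Δλ = -142.428 − 171.380 = -313.808°; wrapped into (−180°, 180°]: 46.192°.
θ = atan2( sin Δλ · cos φ₂ , cos φ₁ · sin φ₂ − sin φ₁ · cos φ₂ · cos Δλ )
  = atan2(0.70937, -0.26638) = 110.582° → normalised to [0°, 360°): 110.582°.

111°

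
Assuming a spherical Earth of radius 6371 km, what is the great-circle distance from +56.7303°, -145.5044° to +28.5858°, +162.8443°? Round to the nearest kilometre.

5077 km

Δλ = 162.8443 − -145.5044 = 308.3487°; wrapped into (−180°, 180°]: -51.6513°.
Δφ = 28.5858 − 56.7303 = -28.1445°.
a = sin²(Δφ/2) + cos φ₁ · cos φ₂ · sin²(Δλ/2) = 0.150537.
c = 2·atan2(√a, √(1−a)) = 0.79690 rad → d = 6371·c ≈ 5077.06 km.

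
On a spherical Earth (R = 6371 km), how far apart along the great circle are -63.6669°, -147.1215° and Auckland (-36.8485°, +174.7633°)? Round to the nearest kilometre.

3918 km

Δλ = 174.7633 − -147.1215 = 321.8848°; wrapped into (−180°, 180°]: -38.1152°.
Δφ = -36.8485 − -63.6669 = 26.8184°.
a = sin²(Δφ/2) + cos φ₁ · cos φ₂ · sin²(Δλ/2) = 0.091624.
c = 2·atan2(√a, √(1−a)) = 0.61504 rad → d = 6371·c ≈ 3918.41 km.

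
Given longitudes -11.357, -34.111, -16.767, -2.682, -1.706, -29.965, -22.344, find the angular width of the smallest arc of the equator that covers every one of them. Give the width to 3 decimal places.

32.405°

Sort the longitudes: -34.111°, -29.965°, -22.344°, -16.767°, -11.357°, -2.682°, -1.706°.
Eastward gaps between consecutive values (wrapping around): 4.146°, 7.621°, 5.577°, 5.410°, 8.675°, 0.976°, 327.595°.
Largest gap = 327.595° ⇒ minimal covering band is its complement: 360° − 327.595° = 32.405°.
Band runs from -34.111° eastward to -1.706°.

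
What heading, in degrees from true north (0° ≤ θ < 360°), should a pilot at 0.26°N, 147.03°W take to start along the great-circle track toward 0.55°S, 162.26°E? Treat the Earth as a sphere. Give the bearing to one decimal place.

269.1°

Δλ = 162.26 − -147.03 = 309.29°; wrapped into (−180°, 180°]: -50.71°.
θ = atan2( sin Δλ · cos φ₂ , cos φ₁ · sin φ₂ − sin φ₁ · cos φ₂ · cos Δλ )
  = atan2(-0.77392, -0.01247) = -90.923° → normalised to [0°, 360°): 269.077°.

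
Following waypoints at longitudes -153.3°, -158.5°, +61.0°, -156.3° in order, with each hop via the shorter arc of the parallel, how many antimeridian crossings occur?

2

Leg 1: -153.3° → -158.5°, shortest Δλ = -5.2° (west) — does not cross 180°.
Leg 2: -158.5° → +61.0°, shortest Δλ = -140.5° (west) — crosses 180°.
Leg 3: +61.0° → -156.3°, shortest Δλ = 142.7° (east) — crosses 180°.
Total crossings: 2.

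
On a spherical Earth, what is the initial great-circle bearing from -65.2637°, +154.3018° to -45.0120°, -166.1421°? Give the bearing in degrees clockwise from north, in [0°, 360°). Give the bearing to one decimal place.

66.1°

Δλ = -166.1421 − 154.3018 = -320.4439°; wrapped into (−180°, 180°]: 39.5561°.
θ = atan2( sin Δλ · cos φ₂ , cos φ₁ · sin φ₂ − sin φ₁ · cos φ₂ · cos Δλ )
  = atan2(0.45021, 0.19911) = 66.143° → normalised to [0°, 360°): 66.143°.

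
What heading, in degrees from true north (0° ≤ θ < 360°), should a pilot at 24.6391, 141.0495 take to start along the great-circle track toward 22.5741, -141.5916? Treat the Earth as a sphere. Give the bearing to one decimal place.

Δλ = -141.5916 − 141.0495 = -282.6411°; wrapped into (−180°, 180°]: 77.3589°.
θ = atan2( sin Δλ · cos φ₂ , cos φ₁ · sin φ₂ − sin φ₁ · cos φ₂ · cos Δλ )
  = atan2(0.90100, 0.26468) = 73.629° → normalised to [0°, 360°): 73.629°.

73.6°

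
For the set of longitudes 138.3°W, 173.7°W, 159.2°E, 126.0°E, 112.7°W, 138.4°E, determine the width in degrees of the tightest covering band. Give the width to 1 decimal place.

Sort the longitudes: -173.7°, -138.3°, -112.7°, +126.0°, +138.4°, +159.2°.
Eastward gaps between consecutive values (wrapping around): 35.4°, 25.6°, 238.7°, 12.4°, 20.8°, 27.1°.
Largest gap = 238.7° ⇒ minimal covering band is its complement: 360° − 238.7° = 121.3°.
Band runs from +126.0° eastward to -112.7°, crossing the antimeridian.

121.3°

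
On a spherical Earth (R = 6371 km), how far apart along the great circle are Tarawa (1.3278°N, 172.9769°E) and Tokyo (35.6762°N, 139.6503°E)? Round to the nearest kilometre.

5138 km

Δλ = 139.6503 − 172.9769 = -33.3266°.
Δφ = 35.6762 − 1.3278 = 34.3484°.
a = sin²(Δφ/2) + cos φ₁ · cos φ₂ · sin²(Δλ/2) = 0.153964.
c = 2·atan2(√a, √(1−a)) = 0.80644 rad → d = 6371·c ≈ 5137.83 km.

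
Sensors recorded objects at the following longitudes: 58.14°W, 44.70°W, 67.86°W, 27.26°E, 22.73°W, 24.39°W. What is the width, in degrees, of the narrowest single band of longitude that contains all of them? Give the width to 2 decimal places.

Sort the longitudes: -67.86°, -58.14°, -44.70°, -24.39°, -22.73°, +27.26°.
Eastward gaps between consecutive values (wrapping around): 9.72°, 13.44°, 20.31°, 1.66°, 49.99°, 264.88°.
Largest gap = 264.88° ⇒ minimal covering band is its complement: 360° − 264.88° = 95.12°.
Band runs from -67.86° eastward to +27.26°.

95.12°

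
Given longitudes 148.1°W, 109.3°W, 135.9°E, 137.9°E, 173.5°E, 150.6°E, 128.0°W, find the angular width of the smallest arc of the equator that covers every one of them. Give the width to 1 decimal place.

114.8°

Sort the longitudes: -148.1°, -128.0°, -109.3°, +135.9°, +137.9°, +150.6°, +173.5°.
Eastward gaps between consecutive values (wrapping around): 20.1°, 18.7°, 245.2°, 2.0°, 12.7°, 22.9°, 38.4°.
Largest gap = 245.2° ⇒ minimal covering band is its complement: 360° − 245.2° = 114.8°.
Band runs from +135.9° eastward to -109.3°, crossing the antimeridian.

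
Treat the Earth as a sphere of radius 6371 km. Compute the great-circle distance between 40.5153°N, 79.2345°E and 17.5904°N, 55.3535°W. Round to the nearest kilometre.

12032 km

Δλ = -55.3535 − 79.2345 = -134.5880°.
Δφ = 17.5904 − 40.5153 = -22.9249°.
a = sin²(Δφ/2) + cos φ₁ · cos φ₂ · sin²(Δλ/2) = 0.656200.
c = 2·atan2(√a, √(1−a)) = 1.88852 rad → d = 6371·c ≈ 12031.73 km.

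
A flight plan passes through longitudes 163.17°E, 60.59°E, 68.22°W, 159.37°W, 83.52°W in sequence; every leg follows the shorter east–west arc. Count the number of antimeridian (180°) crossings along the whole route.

Leg 1: +163.17° → +60.59°, shortest Δλ = -102.58° (west) — does not cross 180°.
Leg 2: +60.59° → -68.22°, shortest Δλ = -128.81° (west) — does not cross 180°.
Leg 3: -68.22° → -159.37°, shortest Δλ = -91.15° (west) — does not cross 180°.
Leg 4: -159.37° → -83.52°, shortest Δλ = 75.85° (east) — does not cross 180°.
Total crossings: 0.

0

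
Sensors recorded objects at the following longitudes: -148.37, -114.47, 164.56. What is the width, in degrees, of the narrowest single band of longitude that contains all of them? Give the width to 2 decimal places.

Sort the longitudes: -148.37°, -114.47°, +164.56°.
Eastward gaps between consecutive values (wrapping around): 33.90°, 279.03°, 47.07°.
Largest gap = 279.03° ⇒ minimal covering band is its complement: 360° − 279.03° = 80.97°.
Band runs from +164.56° eastward to -114.47°, crossing the antimeridian.

80.97°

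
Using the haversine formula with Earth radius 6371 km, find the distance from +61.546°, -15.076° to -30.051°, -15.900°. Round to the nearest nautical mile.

Δλ = -15.900 − -15.076 = -0.824°.
Δφ = -30.051 − 61.546 = -91.597°.
a = sin²(Δφ/2) + cos φ₁ · cos φ₂ · sin²(Δλ/2) = 0.513956.
c = 2·atan2(√a, √(1−a)) = 1.59871 rad → d = 6371·c ≈ 10185.39 km ≈ 5499.67 nmi.

5500 nmi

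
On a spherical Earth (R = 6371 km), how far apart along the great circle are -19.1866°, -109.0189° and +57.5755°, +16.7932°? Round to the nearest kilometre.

Δλ = 16.7932 − -109.0189 = 125.8121°.
Δφ = 57.5755 − -19.1866 = 76.7621°.
a = sin²(Δφ/2) + cos φ₁ · cos φ₂ · sin²(Δλ/2) = 0.786861.
c = 2·atan2(√a, √(1−a)) = 2.18184 rad → d = 6371·c ≈ 13900.49 km.

13900 km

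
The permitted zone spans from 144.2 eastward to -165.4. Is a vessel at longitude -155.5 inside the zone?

Band width going east from +144.2° to -165.4°: ((-165.4 − 144.2) mod 360) = 50.4°.
Offset of -155.5° east of the west edge: ((-155.5 − 144.2) mod 360) = 60.3°.
60.3° > 50.4° ⇒ outside.

No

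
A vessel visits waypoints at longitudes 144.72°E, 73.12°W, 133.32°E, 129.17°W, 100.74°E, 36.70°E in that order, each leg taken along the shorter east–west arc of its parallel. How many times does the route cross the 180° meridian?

4

Leg 1: +144.72° → -73.12°, shortest Δλ = 142.16° (east) — crosses 180°.
Leg 2: -73.12° → +133.32°, shortest Δλ = -153.56° (west) — crosses 180°.
Leg 3: +133.32° → -129.17°, shortest Δλ = 97.51° (east) — crosses 180°.
Leg 4: -129.17° → +100.74°, shortest Δλ = -130.09° (west) — crosses 180°.
Leg 5: +100.74° → +36.70°, shortest Δλ = -64.04° (west) — does not cross 180°.
Total crossings: 4.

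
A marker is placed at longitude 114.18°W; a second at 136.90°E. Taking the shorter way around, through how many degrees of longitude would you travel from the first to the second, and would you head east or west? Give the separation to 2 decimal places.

Raw difference: 136.90 − -114.18 = 251.08°.
Normalise into (−180°, 180°]: 251.08° − 360° = -108.92°.
Negative ⇒ the second point lies to the west; separation 108.92°.

108.92° west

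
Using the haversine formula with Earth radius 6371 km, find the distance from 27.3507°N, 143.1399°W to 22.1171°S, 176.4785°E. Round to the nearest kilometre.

7006 km

Δλ = 176.4785 − -143.1399 = 319.6184°; wrapped into (−180°, 180°]: -40.3816°.
Δφ = -22.1171 − 27.3507 = -49.4678°.
a = sin²(Δφ/2) + cos φ₁ · cos φ₂ · sin²(Δλ/2) = 0.273086.
c = 2·atan2(√a, √(1−a)) = 1.09974 rad → d = 6371·c ≈ 7006.45 km.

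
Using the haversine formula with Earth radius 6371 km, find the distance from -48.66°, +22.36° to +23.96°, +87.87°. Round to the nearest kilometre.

Δλ = 87.87 − 22.36 = 65.51°.
Δφ = 23.96 − -48.66 = 72.62°.
a = sin²(Δφ/2) + cos φ₁ · cos φ₂ · sin²(Δλ/2) = 0.527342.
c = 2·atan2(√a, √(1−a)) = 1.62551 rad → d = 6371·c ≈ 10356.11 km.

10356 km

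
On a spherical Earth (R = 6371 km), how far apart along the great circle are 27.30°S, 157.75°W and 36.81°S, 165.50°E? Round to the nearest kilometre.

3596 km

Δλ = 165.50 − -157.75 = 323.25°; wrapped into (−180°, 180°]: -36.75°.
Δφ = -36.81 − -27.30 = -9.51°.
a = sin²(Δφ/2) + cos φ₁ · cos φ₂ · sin²(Δλ/2) = 0.077571.
c = 2·atan2(√a, √(1−a)) = 0.56450 rad → d = 6371·c ≈ 3596.40 km.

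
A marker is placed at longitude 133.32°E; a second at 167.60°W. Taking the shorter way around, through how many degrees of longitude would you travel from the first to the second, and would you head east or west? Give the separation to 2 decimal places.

59.08° east

Raw difference: -167.60 − 133.32 = -300.92°.
Normalise into (−180°, 180°]: -300.92° + 360° = 59.08°.
Positive ⇒ the second point lies to the east; separation 59.08°.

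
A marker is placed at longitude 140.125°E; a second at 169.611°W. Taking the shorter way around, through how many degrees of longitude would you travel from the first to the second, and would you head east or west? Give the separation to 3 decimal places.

50.264° east

Raw difference: -169.611 − 140.125 = -309.736°.
Normalise into (−180°, 180°]: -309.736° + 360° = 50.264°.
Positive ⇒ the second point lies to the east; separation 50.264°.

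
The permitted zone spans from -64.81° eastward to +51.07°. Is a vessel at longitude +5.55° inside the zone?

Band width going east from -64.81° to +51.07°: ((51.07 − -64.81) mod 360) = 115.88°.
Offset of +5.55° east of the west edge: ((5.55 − -64.81) mod 360) = 70.36°.
70.36° ≤ 115.88° ⇒ inside.

Yes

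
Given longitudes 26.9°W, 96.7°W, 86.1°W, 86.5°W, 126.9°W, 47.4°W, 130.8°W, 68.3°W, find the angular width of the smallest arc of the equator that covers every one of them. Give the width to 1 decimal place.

Sort the longitudes: -130.8°, -126.9°, -96.7°, -86.5°, -86.1°, -68.3°, -47.4°, -26.9°.
Eastward gaps between consecutive values (wrapping around): 3.9°, 30.2°, 10.2°, 0.4°, 17.8°, 20.9°, 20.5°, 256.1°.
Largest gap = 256.1° ⇒ minimal covering band is its complement: 360° − 256.1° = 103.9°.
Band runs from -130.8° eastward to -26.9°.

103.9°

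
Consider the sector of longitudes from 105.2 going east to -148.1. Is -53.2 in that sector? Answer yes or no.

No

Band width going east from +105.2° to -148.1°: ((-148.1 − 105.2) mod 360) = 106.7°.
Offset of -53.2° east of the west edge: ((-53.2 − 105.2) mod 360) = 201.6°.
201.6° > 106.7° ⇒ outside.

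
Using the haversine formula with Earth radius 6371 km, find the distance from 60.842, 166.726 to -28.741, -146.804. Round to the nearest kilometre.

Δλ = -146.804 − 166.726 = -313.530°; wrapped into (−180°, 180°]: 46.470°.
Δφ = -28.741 − 60.842 = -89.583°.
a = sin²(Δφ/2) + cos φ₁ · cos φ₂ · sin²(Δλ/2) = 0.562847.
c = 2·atan2(√a, √(1−a)) = 1.69682 rad → d = 6371·c ≈ 10810.46 km.

10810 km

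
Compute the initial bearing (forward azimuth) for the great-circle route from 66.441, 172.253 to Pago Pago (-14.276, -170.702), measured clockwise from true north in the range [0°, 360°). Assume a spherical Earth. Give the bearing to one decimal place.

163.3°

Δλ = -170.702 − 172.253 = -342.955°; wrapped into (−180°, 180°]: 17.045°.
θ = atan2( sin Δλ · cos φ₂ , cos φ₁ · sin φ₂ − sin φ₁ · cos φ₂ · cos Δλ )
  = atan2(0.28407, -0.94788) = 163.317° → normalised to [0°, 360°): 163.317°.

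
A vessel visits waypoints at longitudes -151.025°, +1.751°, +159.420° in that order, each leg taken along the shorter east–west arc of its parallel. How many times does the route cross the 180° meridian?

Leg 1: -151.025° → +1.751°, shortest Δλ = 152.776° (east) — does not cross 180°.
Leg 2: +1.751° → +159.420°, shortest Δλ = 157.669° (east) — does not cross 180°.
Total crossings: 0.

0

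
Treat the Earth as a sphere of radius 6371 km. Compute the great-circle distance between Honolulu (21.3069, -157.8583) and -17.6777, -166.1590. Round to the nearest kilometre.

Δλ = -166.1590 − -157.8583 = -8.3007°.
Δφ = -17.6777 − 21.3069 = -38.9846°.
a = sin²(Δφ/2) + cos φ₁ · cos φ₂ · sin²(Δλ/2) = 0.115992.
c = 2·atan2(√a, √(1−a)) = 0.69506 rad → d = 6371·c ≈ 4428.22 km.

4428 km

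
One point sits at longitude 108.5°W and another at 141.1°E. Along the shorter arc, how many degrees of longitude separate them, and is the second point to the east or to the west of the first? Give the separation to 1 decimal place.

Raw difference: 141.1 − -108.5 = 249.6°.
Normalise into (−180°, 180°]: 249.6° − 360° = -110.4°.
Negative ⇒ the second point lies to the west; separation 110.4°.

110.4° west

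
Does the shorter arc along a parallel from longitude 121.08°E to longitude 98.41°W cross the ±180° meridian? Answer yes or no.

Naïve |-98.41 − 121.08| = 219.49° > 180°, so the shorter arc goes the other way round — across 180°.
Signed shortest Δλ = ((-98.41 − 121.08 + 180) mod 360) − 180 = 140.51°.
Going east by 140.51° from +121.08° passes through 180° before reaching -98.41°.

Yes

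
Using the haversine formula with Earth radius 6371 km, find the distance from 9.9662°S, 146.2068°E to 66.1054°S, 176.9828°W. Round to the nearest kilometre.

6835 km

Δλ = -176.9828 − 146.2068 = -323.1896°; wrapped into (−180°, 180°]: 36.8104°.
Δφ = -66.1054 − -9.9662 = -56.1392°.
a = sin²(Δφ/2) + cos φ₁ · cos φ₂ · sin²(Δλ/2) = 0.261182.
c = 2·atan2(√a, √(1−a)) = 1.07283 rad → d = 6371·c ≈ 6835.02 km.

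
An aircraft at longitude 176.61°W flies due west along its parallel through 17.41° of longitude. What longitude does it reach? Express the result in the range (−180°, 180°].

Start at -176.61°; shift −17.41° → -194.02°.
-194.02° lies outside (−180°, 180°]; add 360° → +165.98°.

165.98°E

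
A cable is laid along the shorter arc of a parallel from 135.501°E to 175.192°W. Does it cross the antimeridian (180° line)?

Naïve |-175.192 − 135.501| = 310.693° > 180°, so the shorter arc goes the other way round — across 180°.
Signed shortest Δλ = ((-175.192 − 135.501 + 180) mod 360) − 180 = 49.307°.
Going east by 49.307° from +135.501° passes through 180° before reaching -175.192°.

Yes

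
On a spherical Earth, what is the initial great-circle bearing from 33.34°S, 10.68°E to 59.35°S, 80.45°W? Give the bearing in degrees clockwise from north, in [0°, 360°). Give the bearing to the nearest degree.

Δλ = -80.45 − 10.68 = -91.13°.
θ = atan2( sin Δλ · cos φ₂ , cos φ₁ · sin φ₂ − sin φ₁ · cos φ₂ · cos Δλ )
  = atan2(-0.50969, -0.72424) = -144.863° → normalised to [0°, 360°): 215.137°.

215°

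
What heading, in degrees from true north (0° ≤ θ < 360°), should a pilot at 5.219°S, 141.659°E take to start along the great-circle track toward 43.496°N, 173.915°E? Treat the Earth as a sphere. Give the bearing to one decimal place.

Δλ = 173.915 − 141.659 = 32.256°.
θ = atan2( sin Δλ · cos φ₂ , cos φ₁ · sin φ₂ − sin φ₁ · cos φ₂ · cos Δλ )
  = atan2(0.38716, 0.74125) = 27.578° → normalised to [0°, 360°): 27.578°.

27.6°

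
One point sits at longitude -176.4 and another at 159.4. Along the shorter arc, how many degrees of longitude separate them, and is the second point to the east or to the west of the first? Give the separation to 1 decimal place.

Raw difference: 159.4 − -176.4 = 335.8°.
Normalise into (−180°, 180°]: 335.8° − 360° = -24.2°.
Negative ⇒ the second point lies to the west; separation 24.2°.

24.2° west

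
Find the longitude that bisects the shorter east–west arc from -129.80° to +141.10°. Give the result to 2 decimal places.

-174.35°

Signed shortest Δλ from -129.80° to +141.10° is -89.10°.
Midpoint longitude = -129.80° + (-89.10°)/2 = -129.80° − 44.55° = -174.35°.
(The naïve average (-129.80 + +141.10)/2 = 5.65° is on the wrong side of the globe.)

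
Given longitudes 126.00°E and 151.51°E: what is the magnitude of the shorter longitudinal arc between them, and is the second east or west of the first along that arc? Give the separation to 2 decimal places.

25.51° east

Raw difference: 151.51 − 126.00 = 25.51°.
Normalise into (−180°, 180°]: 25.51° stays 25.51°.
Positive ⇒ the second point lies to the east; separation 25.51°.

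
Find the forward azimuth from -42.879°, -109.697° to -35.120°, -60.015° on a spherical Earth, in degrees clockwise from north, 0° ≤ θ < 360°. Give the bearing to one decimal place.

Δλ = -60.015 − -109.697 = 49.682°.
θ = atan2( sin Δλ · cos φ₂ , cos φ₁ · sin φ₂ − sin φ₁ · cos φ₂ · cos Δλ )
  = atan2(0.62366, -0.06145) = 95.627° → normalised to [0°, 360°): 95.627°.

95.6°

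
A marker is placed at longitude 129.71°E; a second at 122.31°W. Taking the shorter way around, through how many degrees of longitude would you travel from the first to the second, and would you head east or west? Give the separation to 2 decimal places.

107.98° east

Raw difference: -122.31 − 129.71 = -252.02°.
Normalise into (−180°, 180°]: -252.02° + 360° = 107.98°.
Positive ⇒ the second point lies to the east; separation 107.98°.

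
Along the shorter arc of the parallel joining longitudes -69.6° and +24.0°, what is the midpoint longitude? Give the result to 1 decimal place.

Signed shortest Δλ from -69.6° to +24.0° is +93.6°.
Midpoint longitude = -69.6° + (+93.6°)/2 = -69.6° + 46.8° = -22.8°.

-22.8°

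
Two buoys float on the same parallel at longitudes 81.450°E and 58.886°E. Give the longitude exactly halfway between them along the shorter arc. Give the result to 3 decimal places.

Signed shortest Δλ from +81.450° to +58.886° is -22.564°.
Midpoint longitude = +81.450° + (-22.564°)/2 = +81.450° − 11.282° = +70.168°.

70.168°E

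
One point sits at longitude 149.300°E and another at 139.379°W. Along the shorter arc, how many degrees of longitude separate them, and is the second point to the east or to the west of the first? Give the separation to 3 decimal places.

Raw difference: -139.379 − 149.300 = -288.679°.
Normalise into (−180°, 180°]: -288.679° + 360° = 71.321°.
Positive ⇒ the second point lies to the east; separation 71.321°.

71.321° east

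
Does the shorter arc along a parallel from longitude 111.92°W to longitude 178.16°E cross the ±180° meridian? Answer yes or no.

Yes

Naïve |178.16 − -111.92| = 290.08° > 180°, so the shorter arc goes the other way round — across 180°.
Signed shortest Δλ = ((178.16 − -111.92 + 180) mod 360) − 180 = -69.92°.
Going west by 69.92° from -111.92° passes through 180° before reaching +178.16°.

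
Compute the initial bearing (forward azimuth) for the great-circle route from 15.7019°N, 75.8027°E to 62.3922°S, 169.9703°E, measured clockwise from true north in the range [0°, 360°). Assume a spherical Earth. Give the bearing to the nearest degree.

Δλ = 169.9703 − 75.8027 = 94.1676°.
θ = atan2( sin Δλ · cos φ₂ , cos φ₁ · sin φ₂ − sin φ₁ · cos φ₂ · cos Δλ )
  = atan2(0.46219, -0.84396) = 151.293° → normalised to [0°, 360°): 151.293°.

151°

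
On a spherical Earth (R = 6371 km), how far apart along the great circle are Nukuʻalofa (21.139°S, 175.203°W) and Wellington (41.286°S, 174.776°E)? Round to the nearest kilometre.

Δλ = 174.776 − -175.203 = 349.979°; wrapped into (−180°, 180°]: -10.021°.
Δφ = -41.286 − -21.139 = -20.147°.
a = sin²(Δφ/2) + cos φ₁ · cos φ₂ · sin²(Δλ/2) = 0.035940.
c = 2·atan2(√a, √(1−a)) = 0.38147 rad → d = 6371·c ≈ 2430.32 km.

2430 km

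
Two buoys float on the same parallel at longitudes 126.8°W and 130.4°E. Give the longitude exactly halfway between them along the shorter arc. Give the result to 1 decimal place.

Signed shortest Δλ from -126.8° to +130.4° is -102.8°.
Midpoint longitude = -126.8° + (-102.8°)/2 = -126.8° − 51.4° = -178.2°.
(The naïve average (-126.8 + +130.4)/2 = 1.8° is on the wrong side of the globe.)

178.2°W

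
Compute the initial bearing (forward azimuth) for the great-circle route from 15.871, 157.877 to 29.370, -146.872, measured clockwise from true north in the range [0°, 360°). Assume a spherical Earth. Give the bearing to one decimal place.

Δλ = -146.872 − 157.877 = -304.749°; wrapped into (−180°, 180°]: 55.251°.
θ = atan2( sin Δλ · cos φ₂ , cos φ₁ · sin φ₂ − sin φ₁ · cos φ₂ · cos Δλ )
  = atan2(0.71605, 0.33591) = 64.868° → normalised to [0°, 360°): 64.868°.

64.9°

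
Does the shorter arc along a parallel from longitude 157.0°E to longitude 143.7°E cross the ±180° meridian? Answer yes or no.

No

Signed shortest Δλ = ((143.7 − 157.0 + 180) mod 360) − 180 = -13.3°.
Going west by 13.3° from +157.0° reaches +143.7° without touching 180°.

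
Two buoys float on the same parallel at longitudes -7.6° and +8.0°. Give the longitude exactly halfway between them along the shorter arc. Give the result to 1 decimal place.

Signed shortest Δλ from -7.6° to +8.0° is +15.6°.
Midpoint longitude = -7.6° + (+15.6°)/2 = -7.6° + 7.8° = +0.2°.

+0.2°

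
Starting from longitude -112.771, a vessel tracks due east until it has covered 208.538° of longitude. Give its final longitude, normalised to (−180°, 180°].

+95.767°

Start at -112.771°; shift +208.538° → +95.767°.
+95.767° already lies in (−180°, 180°].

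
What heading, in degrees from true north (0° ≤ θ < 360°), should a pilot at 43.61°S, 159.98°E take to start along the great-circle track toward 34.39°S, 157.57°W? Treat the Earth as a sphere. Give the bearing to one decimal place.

Δλ = -157.57 − 159.98 = -317.55°; wrapped into (−180°, 180°]: 42.45°.
θ = atan2( sin Δλ · cos φ₂ , cos φ₁ · sin φ₂ − sin φ₁ · cos φ₂ · cos Δλ )
  = atan2(0.55697, 0.01102) = 88.866° → normalised to [0°, 360°): 88.866°.

88.9°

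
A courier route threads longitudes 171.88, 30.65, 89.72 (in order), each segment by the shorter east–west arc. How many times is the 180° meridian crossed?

Leg 1: +171.88° → +30.65°, shortest Δλ = -141.23° (west) — does not cross 180°.
Leg 2: +30.65° → +89.72°, shortest Δλ = 59.07° (east) — does not cross 180°.
Total crossings: 0.

0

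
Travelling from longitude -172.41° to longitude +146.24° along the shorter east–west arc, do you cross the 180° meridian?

Naïve |146.24 − -172.41| = 318.65° > 180°, so the shorter arc goes the other way round — across 180°.
Signed shortest Δλ = ((146.24 − -172.41 + 180) mod 360) − 180 = -41.35°.
Going west by 41.35° from -172.41° passes through 180° before reaching +146.24°.

Yes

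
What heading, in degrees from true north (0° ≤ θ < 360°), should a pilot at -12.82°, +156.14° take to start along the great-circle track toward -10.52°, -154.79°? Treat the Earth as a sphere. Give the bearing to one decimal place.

Δλ = -154.79 − 156.14 = -310.93°; wrapped into (−180°, 180°]: 49.07°.
θ = atan2( sin Δλ · cos φ₂ , cos φ₁ · sin φ₂ − sin φ₁ · cos φ₂ · cos Δλ )
  = atan2(0.74281, -0.03510) = 92.706° → normalised to [0°, 360°): 92.706°.

92.7°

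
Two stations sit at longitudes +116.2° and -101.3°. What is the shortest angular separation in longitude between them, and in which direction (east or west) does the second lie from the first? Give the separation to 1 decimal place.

Raw difference: -101.3 − 116.2 = -217.5°.
Normalise into (−180°, 180°]: -217.5° + 360° = 142.5°.
Positive ⇒ the second point lies to the east; separation 142.5°.

142.5° east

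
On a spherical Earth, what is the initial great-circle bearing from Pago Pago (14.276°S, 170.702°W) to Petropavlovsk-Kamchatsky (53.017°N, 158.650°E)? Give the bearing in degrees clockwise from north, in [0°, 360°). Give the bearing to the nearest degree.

341°

Δλ = 158.650 − -170.702 = 329.352°; wrapped into (−180°, 180°]: -30.648°.
θ = atan2( sin Δλ · cos φ₂ , cos φ₁ · sin φ₂ − sin φ₁ · cos φ₂ · cos Δλ )
  = atan2(-0.30666, 0.90177) = -18.781° → normalised to [0°, 360°): 341.219°.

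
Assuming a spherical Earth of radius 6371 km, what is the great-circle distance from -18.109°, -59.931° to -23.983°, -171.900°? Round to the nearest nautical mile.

6091 nmi

Δλ = -171.900 − -59.931 = -111.969°.
Δφ = -23.983 − -18.109 = -5.874°.
a = sin²(Δφ/2) + cos φ₁ · cos φ₂ · sin²(Δλ/2) = 0.599268.
c = 2·atan2(√a, √(1−a)) = 1.77066 rad → d = 6371·c ≈ 11280.88 km ≈ 6091.19 nmi.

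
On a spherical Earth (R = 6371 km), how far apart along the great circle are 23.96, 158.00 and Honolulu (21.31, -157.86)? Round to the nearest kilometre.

4522 km

Δλ = -157.86 − 158.00 = -315.86°; wrapped into (−180°, 180°]: 44.14°.
Δφ = 21.31 − 23.96 = -2.65°.
a = sin²(Δφ/2) + cos φ₁ · cos φ₂ · sin²(Δλ/2) = 0.120728.
c = 2·atan2(√a, √(1−a)) = 0.70972 rad → d = 6371·c ≈ 4521.63 km.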